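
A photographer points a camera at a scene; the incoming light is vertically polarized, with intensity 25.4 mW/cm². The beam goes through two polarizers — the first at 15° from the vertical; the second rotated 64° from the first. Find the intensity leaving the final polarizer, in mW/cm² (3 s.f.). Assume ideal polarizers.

By Malus's law, I₁ = 25.4 mW/cm² · cos²(15°) = 23.7 mW/cm².
I₂ = I₁ · cos²(64°) = 23.7 · 0.1922 = 4.554 mW/cm².

I ≈ 4.55 mW/cm²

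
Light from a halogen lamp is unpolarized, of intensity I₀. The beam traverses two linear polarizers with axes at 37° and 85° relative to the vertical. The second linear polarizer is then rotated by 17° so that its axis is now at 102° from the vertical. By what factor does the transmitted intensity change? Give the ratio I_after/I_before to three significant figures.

I_new/I_old ≈ 0.399

Before rotation:
Unpolarized light through the first polarizer → I₁ = ½ I₀, now polarized at 37°.
I₂ = I₁ cos²(85° − 37°) = 0.5 I₀ · cos²(48°) = 0.2239 I₀.
After rotation:
Unpolarized light through the first polarizer → I₁ = ½ I₀, now polarized at 37°.
I₂ = I₁ cos²(102° − 37°) = 0.5 I₀ · cos²(65°) = 0.0893 I₀.
Ratio = 0.0893 / 0.2239 = 0.3989.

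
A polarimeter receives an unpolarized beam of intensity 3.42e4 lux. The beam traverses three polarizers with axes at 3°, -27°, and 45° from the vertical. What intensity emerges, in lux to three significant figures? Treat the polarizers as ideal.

Unpolarized light through the first polarizer → I₁ = 3.42e4 lux/2 = 1.71e+04 lux, polarized at 3°.
I₂ = I₁ · cos²(30°) = 1.71e+04 · 0.75 = 1.283e+04 lux.
I₃ = I₂ · cos²(72°) = 1.283e+04 · 0.09549 = 1225 lux.

I ≈ 1220 lux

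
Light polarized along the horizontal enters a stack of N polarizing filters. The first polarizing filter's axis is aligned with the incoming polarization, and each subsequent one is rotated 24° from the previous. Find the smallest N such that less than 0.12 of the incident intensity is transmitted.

First polarizer is aligned with the polarization: full transmission.
Each further stage multiplies by cos²(24°) = 0.8346.
After N polarizers: T = 0.8346^(N−1). Require T < 0.12 ⇒ N−1 > ln(0.12)/ln(0.8346) = 11.72, so N−1 ≥ 12 and N = 13.
Check: N=13 gives T = 0.1142 < 0.12; N=12 gives T = 0.1368.

N = 13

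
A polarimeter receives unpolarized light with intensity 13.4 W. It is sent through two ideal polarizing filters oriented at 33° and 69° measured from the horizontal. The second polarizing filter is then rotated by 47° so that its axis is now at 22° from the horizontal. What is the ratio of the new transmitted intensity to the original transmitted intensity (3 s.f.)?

Before rotation:
Unpolarized light through the first polarizer → I₁ = ½ I₀, now polarized at 33°.
I₂ = I₁ cos²(69° − 33°) = 0.5 I₀ · cos²(36°) = 0.3273 I₀.
After rotation:
Unpolarized light through the first polarizer → I₁ = ½ I₀, now polarized at 33°.
I₂ = I₁ cos²(22° − 33°) = 0.5 I₀ · cos²(11°) = 0.4818 I₀.
Ratio = 0.4818 / 0.3273 = 1.472.

I_new/I_old ≈ 1.47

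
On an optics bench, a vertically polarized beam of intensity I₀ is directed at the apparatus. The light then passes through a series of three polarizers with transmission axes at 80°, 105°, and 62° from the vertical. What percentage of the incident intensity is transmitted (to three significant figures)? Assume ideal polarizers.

≈ 1.32%

I₁ = I₀ cos²(80° − 0°) = I₀ cos²(80°) = 0.03015 I₀.
I₂ = I₁ cos²(105° − 80°) = 0.03015 I₀ · cos²(25°) = 0.02477 I₀.
I₃ = I₂ cos²(62° − 105°) = 0.02477 I₀ · cos²(43°) = 0.01325 I₀.
That is 1.325% of the incident intensity.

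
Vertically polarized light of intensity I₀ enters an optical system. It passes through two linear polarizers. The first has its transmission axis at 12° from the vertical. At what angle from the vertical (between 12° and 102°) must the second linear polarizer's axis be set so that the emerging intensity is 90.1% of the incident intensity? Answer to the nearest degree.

θ ≈ 26°

By Malus's law, I₁ = I₀ cos²(12° − 0°) = I₀ cos²(12°) = 0.9568 I₀.
Need I₂/I₀ = 0.901, so cos²(θ − 12°) = 0.901 / 0.9568 = 0.9417.
θ − 12° = arccos(√0.9417) = 14.0°, giving θ ≈ 12 + 14.0 = 26.0°.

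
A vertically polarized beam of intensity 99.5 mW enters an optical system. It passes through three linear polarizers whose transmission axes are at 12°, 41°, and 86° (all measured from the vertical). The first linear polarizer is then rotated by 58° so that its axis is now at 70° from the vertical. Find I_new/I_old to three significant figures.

I_new/I_old ≈ 0.122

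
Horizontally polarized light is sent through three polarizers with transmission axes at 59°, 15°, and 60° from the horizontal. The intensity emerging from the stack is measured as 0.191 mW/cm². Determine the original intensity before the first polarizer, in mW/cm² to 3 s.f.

I₀ ≈ 2.78 mW/cm²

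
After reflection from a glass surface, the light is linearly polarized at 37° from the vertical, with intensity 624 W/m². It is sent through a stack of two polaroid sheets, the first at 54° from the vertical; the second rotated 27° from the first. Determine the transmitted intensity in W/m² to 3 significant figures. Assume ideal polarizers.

I₁ = 624 W/m² · cos²(17°) = 570.7 W/m².
I₂ = I₁ · cos²(27°) = 570.7 · 0.7939 = 453 W/m².

I ≈ 453 W/m²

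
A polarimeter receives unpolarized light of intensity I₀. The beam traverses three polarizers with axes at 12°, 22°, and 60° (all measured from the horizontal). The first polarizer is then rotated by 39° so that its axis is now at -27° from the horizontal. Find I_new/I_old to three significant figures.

Before rotation:
Unpolarized light through the first polarizer → I₁ = ½ I₀, now polarized at 12°.
I₂ = I₁ cos²(22° − 12°) = 0.5 I₀ · cos²(10°) = 0.4849 I₀.
I₃ = I₂ cos²(60° − 22°) = 0.4849 I₀ · cos²(38°) = 0.3011 I₀.
After rotation:
Unpolarized light through the first polarizer → I₁ = ½ I₀, now polarized at -27°.
I₂ = I₁ cos²(22° + 27°) = 0.5 I₀ · cos²(49°) = 0.2152 I₀.
I₃ = I₂ cos²(60° − 22°) = 0.2152 I₀ · cos²(38°) = 0.1336 I₀.
Ratio = 0.1336 / 0.3011 = 0.4438.

I_new/I_old ≈ 0.444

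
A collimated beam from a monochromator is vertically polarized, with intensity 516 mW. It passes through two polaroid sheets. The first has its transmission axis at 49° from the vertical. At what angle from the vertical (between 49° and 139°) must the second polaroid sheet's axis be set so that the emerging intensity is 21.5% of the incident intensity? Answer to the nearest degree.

θ ≈ 94°

By Malus's law, I₁ = I₀ cos²(49° − 0°) = I₀ cos²(49°) = 0.4304 I₀.
Need I₂/I₀ = 0.215, so cos²(θ − 49°) = 0.215 / 0.4304 = 0.4995.
θ − 49° = arccos(√0.4995) = 45.0°, giving θ ≈ 49 + 45.0 = 94.0°.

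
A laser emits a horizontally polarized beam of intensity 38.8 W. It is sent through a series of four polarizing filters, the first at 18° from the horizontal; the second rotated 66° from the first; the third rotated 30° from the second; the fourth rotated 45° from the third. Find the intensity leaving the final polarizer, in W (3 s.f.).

I ≈ 2.18 W

By Malus's law, I₁ = 38.8 W · cos²(18°) = 35.09 W.
I₂ = I₁ · cos²(66°) = 35.09 · 0.1654 = 5.806 W.
I₃ = I₂ · cos²(30°) = 5.806 · 0.75 = 4.354 W.
I₄ = I₃ · cos²(45°) = 4.354 · 0.5 = 2.177 W.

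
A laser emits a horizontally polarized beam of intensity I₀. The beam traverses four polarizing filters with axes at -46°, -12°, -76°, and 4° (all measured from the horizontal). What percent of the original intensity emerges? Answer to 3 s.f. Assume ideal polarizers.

≈ 0.192%

By Malus's law, I₁ = I₀ cos²(-46° − 0°) = I₀ cos²(46°) = 0.4826 I₀.
I₂ = I₁ cos²(-12° + 46°) = 0.4826 I₀ · cos²(34°) = 0.3317 I₀.
I₃ = I₂ cos²(-76° + 12°) = 0.3317 I₀ · cos²(64°) = 0.06373 I₀.
I₄ = I₃ cos²(4° + 76°) = 0.06373 I₀ · cos²(80°) = 0.001922 I₀.
That is 0.1922% of the incident intensity.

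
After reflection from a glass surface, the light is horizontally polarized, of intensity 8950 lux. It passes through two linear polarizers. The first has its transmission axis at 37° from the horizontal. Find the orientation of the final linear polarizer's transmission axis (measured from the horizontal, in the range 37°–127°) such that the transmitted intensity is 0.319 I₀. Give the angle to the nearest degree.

I₁ = I₀ cos²(37° − 0°) = I₀ cos²(37°) = 0.6378 I₀.
Need I₂/I₀ = 0.319, so cos²(θ − 37°) = 0.319 / 0.6378 = 0.5001.
θ − 37° = arccos(√0.5001) = 45.0°, giving θ ≈ 37 + 45.0 = 82.0°.

θ ≈ 82°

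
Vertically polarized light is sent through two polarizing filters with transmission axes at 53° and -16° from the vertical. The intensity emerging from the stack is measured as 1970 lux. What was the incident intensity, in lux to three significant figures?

I₀ ≈ 4.24e4 lux

I₁ = I₀ cos²(53° − 0°) = I₀ cos²(53°) = 0.3622 I₀.
I₂ = I₁ cos²(-16° − 53°) = 0.3622 I₀ · cos²(69°) = 0.04651 I₀.
So 1970 lux = 0.04651 I₀, giving I₀ = 1970/0.04651 = 4.235e+04 lux.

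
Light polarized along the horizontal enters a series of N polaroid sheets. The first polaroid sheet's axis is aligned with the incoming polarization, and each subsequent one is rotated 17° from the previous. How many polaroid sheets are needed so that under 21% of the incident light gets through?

N = 19

First polarizer is aligned with the polarization: full transmission.
Each further stage multiplies by cos²(17°) = 0.9145.
After N polarizers: T = 0.9145^(N−1). Require T < 0.21 ⇒ N−1 > ln(0.21)/ln(0.9145) = 17.47, so N−1 ≥ 18 and N = 19.
Check: N=19 gives T = 0.2002 < 0.21; N=18 gives T = 0.2189.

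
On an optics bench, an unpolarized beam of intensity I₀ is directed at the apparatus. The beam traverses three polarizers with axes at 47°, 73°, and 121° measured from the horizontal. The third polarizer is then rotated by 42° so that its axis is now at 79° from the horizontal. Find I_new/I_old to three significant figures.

I_new/I_old ≈ 2.21

Before rotation:
Unpolarized light through the first polarizer → I₁ = ½ I₀, now polarized at 47°.
I₂ = I₁ cos²(73° − 47°) = 0.5 I₀ · cos²(26°) = 0.4039 I₀.
I₃ = I₂ cos²(121° − 73°) = 0.4039 I₀ · cos²(48°) = 0.1808 I₀.
After rotation:
Unpolarized light through the first polarizer → I₁ = ½ I₀, now polarized at 47°.
I₂ = I₁ cos²(73° − 47°) = 0.5 I₀ · cos²(26°) = 0.4039 I₀.
I₃ = I₂ cos²(79° − 73°) = 0.4039 I₀ · cos²(6°) = 0.3995 I₀.
Ratio = 0.3995 / 0.1808 = 2.209.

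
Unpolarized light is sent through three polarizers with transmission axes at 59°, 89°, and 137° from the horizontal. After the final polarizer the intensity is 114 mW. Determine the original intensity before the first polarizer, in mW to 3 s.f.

I₀ ≈ 679 mW

Unpolarized light through the first polarizer → I₁ = ½ I₀, now polarized at 59°.
I₂ = I₁ cos²(89° − 59°) = 0.5 I₀ · cos²(30°) = 0.375 I₀.
I₃ = I₂ cos²(137° − 89°) = 0.375 I₀ · cos²(48°) = 0.1679 I₀.
So 114 mW = 0.1679 I₀, giving I₀ = 114/0.1679 = 679 mW.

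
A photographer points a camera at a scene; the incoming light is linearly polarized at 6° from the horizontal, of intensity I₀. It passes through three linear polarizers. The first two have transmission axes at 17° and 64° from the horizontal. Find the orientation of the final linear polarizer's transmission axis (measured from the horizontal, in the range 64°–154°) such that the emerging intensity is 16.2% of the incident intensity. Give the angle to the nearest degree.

θ ≈ 117°

I₁ = I₀ cos²(17° − 6°) = I₀ cos²(11°) = 0.9636 I₀.
I₂ = I₁ cos²(64° − 17°) = 0.9636 I₀ · cos²(47°) = 0.4482 I₀.
Need I₃/I₀ = 0.162, so cos²(θ − 64°) = 0.162 / 0.4482 = 0.3615.
θ − 64° = arccos(√0.3615) = 53.0°, giving θ ≈ 64 + 53.0 = 117.0°.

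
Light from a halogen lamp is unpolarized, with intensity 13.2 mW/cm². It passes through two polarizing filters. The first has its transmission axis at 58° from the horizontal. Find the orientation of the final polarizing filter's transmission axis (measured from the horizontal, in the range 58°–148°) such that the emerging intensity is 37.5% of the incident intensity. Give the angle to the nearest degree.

θ ≈ 88°

Unpolarized light through the first polarizer → I₁ = ½ I₀, now polarized at 58°.
Need I₂/I₀ = 0.375, so cos²(θ − 58°) = 0.375 / 0.5 = 0.75.
θ − 58° = arccos(√0.75) = 30.0°, giving θ ≈ 58 + 30.0 = 88.0°.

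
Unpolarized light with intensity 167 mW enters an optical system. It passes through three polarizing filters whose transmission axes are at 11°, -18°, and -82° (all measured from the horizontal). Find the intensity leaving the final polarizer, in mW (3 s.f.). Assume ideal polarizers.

I ≈ 12.3 mW

Unpolarized light through the first polarizer → I₁ = 167 mW/2 = 83.5 mW, polarized at 11°.
I₂ = I₁ · cos²(29°) = 83.5 · 0.765 = 63.87 mW.
I₃ = I₂ · cos²(64°) = 63.87 · 0.1922 = 12.27 mW.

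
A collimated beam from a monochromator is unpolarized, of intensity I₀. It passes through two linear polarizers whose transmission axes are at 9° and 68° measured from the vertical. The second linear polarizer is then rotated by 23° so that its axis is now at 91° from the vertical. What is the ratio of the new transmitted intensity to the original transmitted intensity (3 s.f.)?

I_new/I_old ≈ 0.0730

Before rotation:
Unpolarized light through the first polarizer → I₁ = ½ I₀, now polarized at 9°.
I₂ = I₁ cos²(68° − 9°) = 0.5 I₀ · cos²(59°) = 0.1326 I₀.
After rotation:
Unpolarized light through the first polarizer → I₁ = ½ I₀, now polarized at 9°.
I₂ = I₁ cos²(91° − 9°) = 0.5 I₀ · cos²(82°) = 0.009685 I₀.
Ratio = 0.009685 / 0.1326 = 0.07302.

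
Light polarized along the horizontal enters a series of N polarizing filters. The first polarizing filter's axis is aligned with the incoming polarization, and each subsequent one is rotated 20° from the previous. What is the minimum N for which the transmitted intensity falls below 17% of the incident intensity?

First polarizer is aligned with the polarization: full transmission.
Each further stage multiplies by cos²(20°) = 0.883.
After N polarizers: T = 0.883^(N−1). Require T < 0.17 ⇒ N−1 > ln(0.17)/ln(0.883) = 14.24, so N−1 ≥ 15 and N = 16.
Check: N=16 gives T = 0.1547 < 0.17; N=15 gives T = 0.1752.

N = 16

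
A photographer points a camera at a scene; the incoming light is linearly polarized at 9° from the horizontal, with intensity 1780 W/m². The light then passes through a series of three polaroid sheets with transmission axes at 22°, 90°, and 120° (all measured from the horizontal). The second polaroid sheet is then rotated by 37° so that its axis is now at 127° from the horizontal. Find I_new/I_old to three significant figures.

I_new/I_old ≈ 0.627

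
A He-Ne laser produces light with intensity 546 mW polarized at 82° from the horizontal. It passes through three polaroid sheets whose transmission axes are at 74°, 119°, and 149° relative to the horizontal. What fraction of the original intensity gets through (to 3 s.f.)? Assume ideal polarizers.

I/I₀ ≈ 0.368

I₁ = 546 mW · cos²(8°) = 535.4 mW.
I₂ = I₁ · cos²(45°) = 535.4 · 0.5 = 267.7 mW.
I₃ = I₂ · cos²(30°) = 267.7 · 0.75 = 200.8 mW.
Transmitted fraction = 0.3677.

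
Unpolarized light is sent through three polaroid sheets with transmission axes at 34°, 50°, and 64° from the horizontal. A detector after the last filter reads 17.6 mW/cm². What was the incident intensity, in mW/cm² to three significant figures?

I₀ ≈ 40.5 mW/cm²

Unpolarized light through the first polarizer → I₁ = ½ I₀, now polarized at 34°.
I₂ = I₁ cos²(50° − 34°) = 0.5 I₀ · cos²(16°) = 0.462 I₀.
I₃ = I₂ cos²(64° − 50°) = 0.462 I₀ · cos²(14°) = 0.435 I₀.
So 17.6 mW/cm² = 0.435 I₀, giving I₀ = 17.6/0.435 = 40.46 mW/cm².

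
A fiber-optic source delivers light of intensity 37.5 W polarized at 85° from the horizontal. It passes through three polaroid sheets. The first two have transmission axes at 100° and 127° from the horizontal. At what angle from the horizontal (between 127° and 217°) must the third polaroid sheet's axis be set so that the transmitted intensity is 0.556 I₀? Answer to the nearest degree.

By Malus's law, I₁ = I₀ cos²(100° − 85°) = I₀ cos²(15°) = 0.933 I₀.
I₂ = I₁ cos²(127° − 100°) = 0.933 I₀ · cos²(27°) = 0.7407 I₀.
Need I₃/I₀ = 0.556, so cos²(θ − 127°) = 0.556 / 0.7407 = 0.7506.
θ − 127° = arccos(√0.7506) = 30.0°, giving θ ≈ 127 + 30.0 = 157.0°.

θ ≈ 157°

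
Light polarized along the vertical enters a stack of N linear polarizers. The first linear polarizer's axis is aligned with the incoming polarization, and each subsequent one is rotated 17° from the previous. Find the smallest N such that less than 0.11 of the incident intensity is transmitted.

First polarizer is aligned with the polarization: full transmission.
Each further stage multiplies by cos²(17°) = 0.9145.
After N polarizers: T = 0.9145^(N−1). Require T < 0.11 ⇒ N−1 > ln(0.11)/ln(0.9145) = 24.70, so N−1 ≥ 25 and N = 26.
Check: N=26 gives T = 0.1071 < 0.11; N=25 gives T = 0.1171.

N = 26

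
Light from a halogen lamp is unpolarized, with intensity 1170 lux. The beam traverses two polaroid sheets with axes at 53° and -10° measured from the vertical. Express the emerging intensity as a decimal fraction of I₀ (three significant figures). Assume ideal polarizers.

I/I₀ ≈ 0.103

Unpolarized light through the first polarizer → I₁ = 1170 lux/2 = 585 lux, polarized at 53°.
I₂ = I₁ · cos²(63°) = 585 · 0.2061 = 120.6 lux.
Transmitted fraction = 0.1031.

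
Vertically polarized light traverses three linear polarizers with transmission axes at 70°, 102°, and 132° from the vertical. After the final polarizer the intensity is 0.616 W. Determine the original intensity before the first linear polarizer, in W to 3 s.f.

I₀ ≈ 9.76 W

I₁ = I₀ cos²(70° − 0°) = I₀ cos²(70°) = 0.117 I₀.
I₂ = I₁ cos²(102° − 70°) = 0.117 I₀ · cos²(32°) = 0.08413 I₀.
I₃ = I₂ cos²(132° − 102°) = 0.08413 I₀ · cos²(30°) = 0.0631 I₀.
So 0.616 W = 0.0631 I₀, giving I₀ = 0.616/0.0631 = 9.763 W.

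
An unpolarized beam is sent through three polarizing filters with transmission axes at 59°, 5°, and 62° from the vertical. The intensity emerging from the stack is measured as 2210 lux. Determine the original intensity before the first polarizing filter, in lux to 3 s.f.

I₀ ≈ 4.31e4 lux

Unpolarized light through the first polarizer → I₁ = ½ I₀, now polarized at 59°.
I₂ = I₁ cos²(5° − 59°) = 0.5 I₀ · cos²(54°) = 0.1727 I₀.
I₃ = I₂ cos²(62° − 5°) = 0.1727 I₀ · cos²(57°) = 0.05124 I₀.
So 2210 lux = 0.05124 I₀, giving I₀ = 2210/0.05124 = 4.313e+04 lux.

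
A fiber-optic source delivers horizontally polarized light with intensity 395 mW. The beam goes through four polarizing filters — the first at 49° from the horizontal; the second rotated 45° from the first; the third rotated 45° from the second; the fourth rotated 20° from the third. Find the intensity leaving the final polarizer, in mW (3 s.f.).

I₁ = 395 mW · cos²(49°) = 170 mW.
I₂ = I₁ · cos²(45°) = 170 · 0.5 = 85.01 mW.
I₃ = I₂ · cos²(45°) = 85.01 · 0.5 = 42.5 mW.
I₄ = I₃ · cos²(20°) = 42.5 · 0.883 = 37.53 mW.

I ≈ 37.5 mW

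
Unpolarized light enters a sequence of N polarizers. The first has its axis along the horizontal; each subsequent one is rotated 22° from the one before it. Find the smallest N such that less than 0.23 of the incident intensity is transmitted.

N = 7

First polarizer halves the unpolarized light: factor 1/2.
Each further stage multiplies by cos²(22°) = 0.8597.
After N polarizers: T = 0.5·0.8597^(N−1). Require T < 0.23 ⇒ N−1 > ln(0.23/0.5)/ln(0.8597) = 5.14, so N−1 ≥ 6 and N = 7.
Check: N=7 gives T = 0.2018 < 0.23; N=6 gives T = 0.2348.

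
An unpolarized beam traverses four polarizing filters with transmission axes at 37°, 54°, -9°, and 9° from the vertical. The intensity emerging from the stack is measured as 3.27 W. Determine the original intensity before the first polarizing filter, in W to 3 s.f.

Unpolarized light through the first polarizer → I₁ = ½ I₀, now polarized at 37°.
I₂ = I₁ cos²(54° − 37°) = 0.5 I₀ · cos²(17°) = 0.4573 I₀.
I₃ = I₂ cos²(-9° − 54°) = 0.4573 I₀ · cos²(63°) = 0.09424 I₀.
I₄ = I₃ cos²(9° + 9°) = 0.09424 I₀ · cos²(18°) = 0.08524 I₀.
So 3.27 W = 0.08524 I₀, giving I₀ = 3.27/0.08524 = 38.36 W.

I₀ ≈ 38.4 W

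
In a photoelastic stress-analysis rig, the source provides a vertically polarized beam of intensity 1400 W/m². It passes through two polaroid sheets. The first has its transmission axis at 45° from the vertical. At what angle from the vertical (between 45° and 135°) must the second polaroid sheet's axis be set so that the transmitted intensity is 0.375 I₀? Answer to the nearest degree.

I₁ = I₀ cos²(45° − 0°) = I₀ cos²(45°) = 0.5 I₀.
Need I₂/I₀ = 0.375, so cos²(θ − 45°) = 0.375 / 0.5 = 0.75.
θ − 45° = arccos(√0.75) = 30.0°, giving θ ≈ 45 + 30.0 = 75.0°.

θ ≈ 75°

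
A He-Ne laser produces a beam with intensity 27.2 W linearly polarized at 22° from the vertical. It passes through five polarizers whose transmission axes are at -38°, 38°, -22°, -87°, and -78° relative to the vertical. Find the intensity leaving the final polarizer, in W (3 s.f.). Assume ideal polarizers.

I₁ = 27.2 W · cos²(60°) = 6.8 W.
I₂ = I₁ · cos²(76°) = 6.8 · 0.05853 = 0.398 W.
I₃ = I₂ · cos²(60°) = 0.398 · 0.25 = 0.09949 W.
I₄ = I₃ · cos²(65°) = 0.09949 · 0.1786 = 0.01777 W.
I₅ = I₄ · cos²(9°) = 0.01777 · 0.9755 = 0.01734 W.

I ≈ 0.0173 W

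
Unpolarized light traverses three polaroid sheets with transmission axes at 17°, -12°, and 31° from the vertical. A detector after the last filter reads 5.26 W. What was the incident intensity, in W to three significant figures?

I₀ ≈ 25.7 W

Unpolarized light through the first polarizer → I₁ = ½ I₀, now polarized at 17°.
I₂ = I₁ cos²(-12° − 17°) = 0.5 I₀ · cos²(29°) = 0.3825 I₀.
I₃ = I₂ cos²(31° + 12°) = 0.3825 I₀ · cos²(43°) = 0.2046 I₀.
So 5.26 W = 0.2046 I₀, giving I₀ = 5.26/0.2046 = 25.71 W.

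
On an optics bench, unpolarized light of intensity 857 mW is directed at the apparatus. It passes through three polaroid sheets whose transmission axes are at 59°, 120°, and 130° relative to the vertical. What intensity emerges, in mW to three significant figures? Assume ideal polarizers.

Unpolarized light through the first polarizer → I₁ = 857 mW/2 = 428.5 mW, polarized at 59°.
I₂ = I₁ · cos²(61°) = 428.5 · 0.235 = 100.7 mW.
I₃ = I₂ · cos²(10°) = 100.7 · 0.9698 = 97.68 mW.

I ≈ 97.7 mW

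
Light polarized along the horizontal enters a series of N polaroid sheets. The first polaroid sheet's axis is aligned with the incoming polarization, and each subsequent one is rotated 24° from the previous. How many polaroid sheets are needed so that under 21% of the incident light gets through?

First polarizer is aligned with the polarization: full transmission.
Each further stage multiplies by cos²(24°) = 0.8346.
After N polarizers: T = 0.8346^(N−1). Require T < 0.21 ⇒ N−1 > ln(0.21)/ln(0.8346) = 8.63, so N−1 ≥ 9 and N = 10.
Check: N=10 gives T = 0.1964 < 0.21; N=9 gives T = 0.2353.

N = 10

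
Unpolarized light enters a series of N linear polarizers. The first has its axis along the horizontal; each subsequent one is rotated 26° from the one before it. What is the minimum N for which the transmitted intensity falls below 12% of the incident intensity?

N = 8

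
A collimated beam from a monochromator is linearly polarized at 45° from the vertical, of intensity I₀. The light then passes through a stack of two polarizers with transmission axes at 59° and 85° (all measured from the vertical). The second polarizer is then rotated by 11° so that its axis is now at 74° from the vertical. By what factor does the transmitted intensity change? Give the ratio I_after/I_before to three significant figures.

I_new/I_old ≈ 1.15

Before rotation:
By Malus's law, I₁ = I₀ cos²(59° − 45°) = I₀ cos²(14°) = 0.9415 I₀.
I₂ = I₁ cos²(85° − 59°) = 0.9415 I₀ · cos²(26°) = 0.7606 I₀.
After rotation:
I₁ = I₀ cos²(59° − 45°) = I₀ cos²(14°) = 0.9415 I₀.
I₂ = I₁ cos²(74° − 59°) = 0.9415 I₀ · cos²(15°) = 0.8784 I₀.
Ratio = 0.8784 / 0.7606 = 1.155.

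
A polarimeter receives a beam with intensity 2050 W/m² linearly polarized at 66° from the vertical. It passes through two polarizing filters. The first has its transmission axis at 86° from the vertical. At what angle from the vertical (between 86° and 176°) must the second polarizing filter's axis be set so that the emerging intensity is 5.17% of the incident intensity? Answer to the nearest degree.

I₁ = I₀ cos²(86° − 66°) = I₀ cos²(20°) = 0.883 I₀.
Need I₂/I₀ = 0.0517, so cos²(θ − 86°) = 0.0517 / 0.883 = 0.05855.
θ − 86° = arccos(√0.05855) = 76.0°, giving θ ≈ 86 + 76.0 = 162.0°.

θ ≈ 162°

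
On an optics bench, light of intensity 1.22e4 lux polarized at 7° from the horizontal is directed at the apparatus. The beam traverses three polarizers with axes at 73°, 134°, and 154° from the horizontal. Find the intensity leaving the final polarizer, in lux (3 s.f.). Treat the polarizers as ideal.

I ≈ 419 lux

By Malus's law, I₁ = 1.22e4 lux · cos²(66°) = 2018 lux.
I₂ = I₁ · cos²(61°) = 2018 · 0.235 = 474.4 lux.
I₃ = I₂ · cos²(20°) = 474.4 · 0.883 = 418.9 lux.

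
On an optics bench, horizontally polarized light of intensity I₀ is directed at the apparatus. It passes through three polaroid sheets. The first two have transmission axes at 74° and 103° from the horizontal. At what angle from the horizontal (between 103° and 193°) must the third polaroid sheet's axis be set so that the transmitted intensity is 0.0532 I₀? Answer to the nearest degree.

θ ≈ 120°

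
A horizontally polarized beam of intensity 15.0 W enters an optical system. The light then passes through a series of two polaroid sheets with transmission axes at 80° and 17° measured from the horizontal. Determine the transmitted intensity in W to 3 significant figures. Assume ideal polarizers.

I₁ = 15.0 W · cos²(80°) = 0.4523 W.
I₂ = I₁ · cos²(63°) = 0.4523 · 0.2061 = 0.09322 W.

I ≈ 0.0932 W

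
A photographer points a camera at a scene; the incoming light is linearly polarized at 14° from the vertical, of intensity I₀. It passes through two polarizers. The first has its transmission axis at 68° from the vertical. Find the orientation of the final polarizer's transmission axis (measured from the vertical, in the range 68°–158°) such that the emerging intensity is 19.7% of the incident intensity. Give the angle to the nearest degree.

By Malus's law, I₁ = I₀ cos²(68° − 14°) = I₀ cos²(54°) = 0.3455 I₀.
Need I₂/I₀ = 0.197, so cos²(θ − 68°) = 0.197 / 0.3455 = 0.5702.
θ − 68° = arccos(√0.5702) = 41.0°, giving θ ≈ 68 + 41.0 = 109.0°.

θ ≈ 109°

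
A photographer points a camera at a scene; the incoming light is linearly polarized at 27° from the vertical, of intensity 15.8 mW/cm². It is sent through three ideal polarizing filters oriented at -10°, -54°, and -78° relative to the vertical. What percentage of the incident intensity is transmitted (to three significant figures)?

≈ 27.5%

By Malus's law, I₁ = 15.8 mW/cm² · cos²(37°) = 10.08 mW/cm².
I₂ = I₁ · cos²(44°) = 10.08 · 0.5174 = 5.215 mW/cm².
I₃ = I₂ · cos²(24°) = 5.215 · 0.8346 = 4.352 mW/cm².
That is 27.54% of the incident intensity.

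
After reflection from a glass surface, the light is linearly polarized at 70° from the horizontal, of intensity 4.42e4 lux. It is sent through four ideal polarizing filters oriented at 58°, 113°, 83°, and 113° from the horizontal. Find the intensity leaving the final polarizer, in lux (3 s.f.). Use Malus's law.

I ≈ 7830 lux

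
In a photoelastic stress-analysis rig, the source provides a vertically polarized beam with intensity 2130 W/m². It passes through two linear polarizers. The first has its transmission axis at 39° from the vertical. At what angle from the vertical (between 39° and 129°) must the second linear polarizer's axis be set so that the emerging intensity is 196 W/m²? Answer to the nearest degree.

θ ≈ 106°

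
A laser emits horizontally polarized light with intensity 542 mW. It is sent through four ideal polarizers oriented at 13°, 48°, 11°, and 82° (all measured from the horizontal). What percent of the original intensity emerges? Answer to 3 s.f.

By Malus's law, I₁ = 542 mW · cos²(13°) = 514.6 mW.
I₂ = I₁ · cos²(35°) = 514.6 · 0.671 = 345.3 mW.
I₃ = I₂ · cos²(37°) = 345.3 · 0.6378 = 220.2 mW.
I₄ = I₃ · cos²(71°) = 220.2 · 0.106 = 23.34 mW.
That is 4.307% of the incident intensity.

≈ 4.31%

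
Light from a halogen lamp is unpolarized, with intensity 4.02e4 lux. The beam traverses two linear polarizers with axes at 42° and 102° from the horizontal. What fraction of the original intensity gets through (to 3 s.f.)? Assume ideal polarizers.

Unpolarized light through the first polarizer → I₁ = 4.02e4 lux/2 = 2.01e+04 lux, polarized at 42°.
I₂ = I₁ · cos²(60°) = 2.01e+04 · 0.25 = 5025 lux.
Transmitted fraction = 0.125.

I/I₀ ≈ 0.125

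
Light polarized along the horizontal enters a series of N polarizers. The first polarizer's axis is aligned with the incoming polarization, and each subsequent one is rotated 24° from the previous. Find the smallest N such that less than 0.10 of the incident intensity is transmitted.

N = 14

First polarizer is aligned with the polarization: full transmission.
Each further stage multiplies by cos²(24°) = 0.8346.
After N polarizers: T = 0.8346^(N−1). Require T < 0.10 ⇒ N−1 > ln(0.10)/ln(0.8346) = 12.73, so N−1 ≥ 13 and N = 14.
Check: N=14 gives T = 0.09528 < 0.10; N=13 gives T = 0.1142.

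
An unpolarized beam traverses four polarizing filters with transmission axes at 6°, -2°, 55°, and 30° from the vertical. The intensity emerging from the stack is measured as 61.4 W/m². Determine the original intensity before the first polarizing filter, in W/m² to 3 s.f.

I₀ ≈ 514 W/m²

Unpolarized light through the first polarizer → I₁ = ½ I₀, now polarized at 6°.
I₂ = I₁ cos²(-2° − 6°) = 0.5 I₀ · cos²(8°) = 0.4903 I₀.
I₃ = I₂ cos²(55° + 2°) = 0.4903 I₀ · cos²(57°) = 0.1454 I₀.
I₄ = I₃ cos²(30° − 55°) = 0.1454 I₀ · cos²(25°) = 0.1195 I₀.
So 61.4 W/m² = 0.1195 I₀, giving I₀ = 61.4/0.1195 = 514 W/m².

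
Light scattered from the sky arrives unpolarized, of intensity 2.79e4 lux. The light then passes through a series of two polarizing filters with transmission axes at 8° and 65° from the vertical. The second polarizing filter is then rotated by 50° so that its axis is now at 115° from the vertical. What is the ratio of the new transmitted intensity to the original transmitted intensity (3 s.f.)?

Before rotation:
Unpolarized light through the first polarizer → I₁ = ½ I₀, now polarized at 8°.
I₂ = I₁ cos²(65° − 8°) = 0.5 I₀ · cos²(57°) = 0.1483 I₀.
After rotation:
Unpolarized light through the first polarizer → I₁ = ½ I₀, now polarized at 8°.
Angle between axes 1 and 2: 73°. I₂ = 0.5 I₀ · cos²(73°) = 0.04274 I₀.
Ratio = 0.04274 / 0.1483 = 0.2882.

I_new/I_old ≈ 0.288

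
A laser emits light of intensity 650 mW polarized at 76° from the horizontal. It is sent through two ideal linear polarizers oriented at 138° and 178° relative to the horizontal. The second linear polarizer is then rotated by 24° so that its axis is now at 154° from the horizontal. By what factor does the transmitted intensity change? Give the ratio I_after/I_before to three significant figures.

I_new/I_old ≈ 1.57

Before rotation:
By Malus's law, I₁ = I₀ cos²(138° − 76°) = I₀ cos²(62°) = 0.2204 I₀.
I₂ = I₁ cos²(178° − 138°) = 0.2204 I₀ · cos²(40°) = 0.1293 I₀.
After rotation:
I₁ = I₀ cos²(138° − 76°) = I₀ cos²(62°) = 0.2204 I₀.
I₂ = I₁ cos²(154° − 138°) = 0.2204 I₀ · cos²(16°) = 0.2037 I₀.
Ratio = 0.2037 / 0.1293 = 1.575.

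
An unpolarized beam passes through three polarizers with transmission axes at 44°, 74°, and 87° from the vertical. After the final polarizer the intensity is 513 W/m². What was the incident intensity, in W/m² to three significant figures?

I₀ ≈ 1440 W/m²

Unpolarized light through the first polarizer → I₁ = ½ I₀, now polarized at 44°.
I₂ = I₁ cos²(74° − 44°) = 0.5 I₀ · cos²(30°) = 0.375 I₀.
I₃ = I₂ cos²(87° − 74°) = 0.375 I₀ · cos²(13°) = 0.356 I₀.
So 513 W/m² = 0.356 I₀, giving I₀ = 513/0.356 = 1441 W/m².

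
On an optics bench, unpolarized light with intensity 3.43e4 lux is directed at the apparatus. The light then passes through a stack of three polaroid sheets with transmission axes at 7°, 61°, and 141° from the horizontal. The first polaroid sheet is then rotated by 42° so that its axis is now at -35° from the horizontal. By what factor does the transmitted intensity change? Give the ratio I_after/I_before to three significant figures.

Before rotation:
Unpolarized light through the first polarizer → I₁ = ½ I₀, now polarized at 7°.
I₂ = I₁ cos²(61° − 7°) = 0.5 I₀ · cos²(54°) = 0.1727 I₀.
I₃ = I₂ cos²(141° − 61°) = 0.1727 I₀ · cos²(80°) = 0.005209 I₀.
After rotation:
Unpolarized light through the first polarizer → I₁ = ½ I₀, now polarized at -35°.
Angle between axes 1 and 2: 84°. I₂ = 0.5 I₀ · cos²(84°) = 0.005463 I₀.
I₃ = I₂ cos²(141° − 61°) = 0.005463 I₀ · cos²(80°) = 0.0001647 I₀.
Ratio = 0.0001647 / 0.005209 = 0.03163.

I_new/I_old ≈ 0.0316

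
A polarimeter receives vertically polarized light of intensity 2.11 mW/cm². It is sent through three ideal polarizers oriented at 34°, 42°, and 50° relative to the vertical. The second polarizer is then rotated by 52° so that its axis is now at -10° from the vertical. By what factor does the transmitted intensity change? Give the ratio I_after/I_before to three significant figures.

I_new/I_old ≈ 0.135

Before rotation:
By Malus's law, I₁ = I₀ cos²(34° − 0°) = I₀ cos²(34°) = 0.6873 I₀.
I₂ = I₁ cos²(42° − 34°) = 0.6873 I₀ · cos²(8°) = 0.674 I₀.
I₃ = I₂ cos²(50° − 42°) = 0.674 I₀ · cos²(8°) = 0.6609 I₀.
After rotation:
I₁ = I₀ cos²(34° − 0°) = I₀ cos²(34°) = 0.6873 I₀.
I₂ = I₁ cos²(-10° − 34°) = 0.6873 I₀ · cos²(44°) = 0.3556 I₀.
I₃ = I₂ cos²(50° + 10°) = 0.3556 I₀ · cos²(60°) = 0.08891 I₀.
Ratio = 0.08891 / 0.6609 = 0.1345.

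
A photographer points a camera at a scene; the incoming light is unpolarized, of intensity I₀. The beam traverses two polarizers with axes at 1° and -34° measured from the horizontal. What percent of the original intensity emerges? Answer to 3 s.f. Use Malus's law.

≈ 33.6%

Unpolarized light through the first polarizer → I₁ = ½ I₀, now polarized at 1°.
I₂ = I₁ cos²(-34° − 1°) = 0.5 I₀ · cos²(35°) = 0.3355 I₀.
That is 33.55% of the incident intensity.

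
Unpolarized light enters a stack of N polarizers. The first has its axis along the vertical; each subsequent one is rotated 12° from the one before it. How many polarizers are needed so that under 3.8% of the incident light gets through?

N = 60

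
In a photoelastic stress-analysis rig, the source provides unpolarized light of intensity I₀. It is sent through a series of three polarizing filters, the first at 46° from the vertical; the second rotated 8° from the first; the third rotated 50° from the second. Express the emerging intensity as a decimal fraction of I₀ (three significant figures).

Unpolarized light through the first polarizer → I₁ = ½ I₀, now polarized at 46°.
I₂ = I₁ cos²(8°) = 0.5 · 0.9806 I₀ = 0.4903 I₀.
I₃ = I₂ cos²(50°) = 0.4903 · 0.4132 I₀ = 0.2026 I₀.
Transmitted fraction = 0.2026.

≈ 0.203 I₀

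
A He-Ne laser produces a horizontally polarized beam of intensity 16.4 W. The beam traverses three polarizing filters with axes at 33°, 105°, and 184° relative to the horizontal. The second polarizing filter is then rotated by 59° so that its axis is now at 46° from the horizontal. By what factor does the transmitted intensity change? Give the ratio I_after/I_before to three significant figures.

Before rotation:
By Malus's law, I₁ = I₀ cos²(33° − 0°) = I₀ cos²(33°) = 0.7034 I₀.
I₂ = I₁ cos²(105° − 33°) = 0.7034 I₀ · cos²(72°) = 0.06717 I₀.
I₃ = I₂ cos²(184° − 105°) = 0.06717 I₀ · cos²(79°) = 0.002445 I₀.
After rotation:
I₁ = I₀ cos²(33° − 0°) = I₀ cos²(33°) = 0.7034 I₀.
I₂ = I₁ cos²(46° − 33°) = 0.7034 I₀ · cos²(13°) = 0.6678 I₀.
Angle between axes 2 and 3: 42°. I₃ = 0.6678 I₀ · cos²(42°) = 0.3688 I₀.
Ratio = 0.3688 / 0.002445 = 150.8.

I_new/I_old ≈ 151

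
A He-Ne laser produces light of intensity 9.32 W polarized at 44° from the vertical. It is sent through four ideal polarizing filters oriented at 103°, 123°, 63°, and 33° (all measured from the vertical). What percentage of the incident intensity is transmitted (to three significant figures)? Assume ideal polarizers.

≈ 4.39%

By Malus's law, I₁ = 9.32 W · cos²(59°) = 2.472 W.
I₂ = I₁ · cos²(20°) = 2.472 · 0.883 = 2.183 W.
I₃ = I₂ · cos²(60°) = 2.183 · 0.25 = 0.5458 W.
I₄ = I₃ · cos²(30°) = 0.5458 · 0.75 = 0.4093 W.
That is 4.392% of the incident intensity.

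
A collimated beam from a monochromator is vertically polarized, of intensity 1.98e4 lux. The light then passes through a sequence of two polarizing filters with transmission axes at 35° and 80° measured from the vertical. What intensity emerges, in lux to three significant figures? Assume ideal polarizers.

I ≈ 6640 lux

I₁ = 1.98e4 lux · cos²(35°) = 1.329e+04 lux.
I₂ = I₁ · cos²(45°) = 1.329e+04 · 0.5 = 6643 lux.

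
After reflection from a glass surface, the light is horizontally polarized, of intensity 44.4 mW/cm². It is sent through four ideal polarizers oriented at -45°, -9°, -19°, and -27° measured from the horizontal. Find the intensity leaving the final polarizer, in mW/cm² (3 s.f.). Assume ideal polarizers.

By Malus's law, I₁ = 44.4 mW/cm² · cos²(45°) = 22.2 mW/cm².
I₂ = I₁ · cos²(36°) = 22.2 · 0.6545 = 14.53 mW/cm².
I₃ = I₂ · cos²(10°) = 14.53 · 0.9698 = 14.09 mW/cm².
I₄ = I₃ · cos²(8°) = 14.09 · 0.9806 = 13.82 mW/cm².

I ≈ 13.8 mW/cm²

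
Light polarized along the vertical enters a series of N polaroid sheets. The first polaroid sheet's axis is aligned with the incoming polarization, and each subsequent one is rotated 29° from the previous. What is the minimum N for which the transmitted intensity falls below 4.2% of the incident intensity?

N = 13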